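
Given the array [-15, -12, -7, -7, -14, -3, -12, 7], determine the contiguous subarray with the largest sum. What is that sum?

Using Kadane's algorithm on [-15, -12, -7, -7, -14, -3, -12, 7]:

Scanning through the array:
Position 1 (value -12): max_ending_here = -12, max_so_far = -12
Position 2 (value -7): max_ending_here = -7, max_so_far = -7
Position 3 (value -7): max_ending_here = -7, max_so_far = -7
Position 4 (value -14): max_ending_here = -14, max_so_far = -7
Position 5 (value -3): max_ending_here = -3, max_so_far = -3
Position 6 (value -12): max_ending_here = -12, max_so_far = -3
Position 7 (value 7): max_ending_here = 7, max_so_far = 7

Maximum subarray: [7]
Maximum sum: 7

The maximum subarray is [7] with sum 7. This subarray runs from index 7 to index 7.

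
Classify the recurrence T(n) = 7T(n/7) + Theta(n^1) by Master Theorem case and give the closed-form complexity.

Master Theorem for T(n) = 7T(n/7) + O(n^1):

a = 7, b = 7, c = 1
log_b(a) = log_7(7) = 1.0000

Case 2: c = 1 = log_7(7) = 1.0000
T(n) = O(n^1 log n) = O(n log n)

For T(n) = 7T(n/7) + O(n^1): log_7(7) = 1.0000. This is Case 2 of the Master Theorem (c = log_b(a), equal work at all levels), giving O(n log n).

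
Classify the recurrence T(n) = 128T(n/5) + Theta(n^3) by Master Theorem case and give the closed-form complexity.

Master Theorem for T(n) = 128T(n/5) + O(n^3):

a = 128, b = 5, c = 3
log_b(a) = log_5(128) = 3.0147

Case 1: c = 3 < log_5(128) = 3.0147
T(n) = O(n^(log_5 128))

For T(n) = 128T(n/5) + O(n^3): log_5(128) = 3.0147. This is Case 1 of the Master Theorem (c < log_b(a), work dominated by leaves), giving O(n^(log_5 128)).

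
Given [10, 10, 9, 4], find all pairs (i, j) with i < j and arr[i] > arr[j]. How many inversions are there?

Finding inversions in [10, 10, 9, 4]:

(0, 2): arr[0]=10 > arr[2]=9
(0, 3): arr[0]=10 > arr[3]=4
(1, 2): arr[1]=10 > arr[2]=9
(1, 3): arr[1]=10 > arr[3]=4
(2, 3): arr[2]=9 > arr[3]=4

Total inversions: 5

The array has 5 inversion(s): (0,2), (0,3), (1,2), (1,3), (2,3). Each pair (i,j) satisfies i < j and arr[i] > arr[j].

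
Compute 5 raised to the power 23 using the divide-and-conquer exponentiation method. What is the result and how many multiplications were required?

Computing 5^23 by squaring (build up from 5^1; each line after the first costs one multiplication):

5^1 = 5
5^2 = (5^1)^2 = 5^2 = 25
5^4 = (5^2)^2 = 25^2 = 625
5^5 = 5 * 5^4 = 5 * 625 = 3125
5^10 = (5^5)^2 = 3125^2 = 9765625
5^11 = 5 * 5^10 = 5 * 9765625 = 48828125
5^22 = (5^11)^2 = 48828125^2 = 2384185791015625
5^23 = 5 * 5^22 = 5 * 2384185791015625 = 11920928955078125

Result: 11920928955078125
Multiplications needed: 7 (7 lines after 5^1)

5^23 = 11920928955078125. Using exponentiation by squaring, this requires 7 multiplications. The key idea: if the exponent is even, square the half-power; if odd, multiply by the base once.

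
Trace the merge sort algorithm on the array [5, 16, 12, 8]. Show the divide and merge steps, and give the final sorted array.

Merge sort trace:

Split: [5, 16, 12, 8] -> [5, 16] and [12, 8]
  Split: [5, 16] -> [5] and [16]
  Merge: [5] + [16] -> [5, 16]
  Split: [12, 8] -> [12] and [8]
  Merge: [12] + [8] -> [8, 12]
Merge: [5, 16] + [8, 12] -> [5, 8, 12, 16]

Final sorted array: [5, 8, 12, 16]

The merge sort proceeds by recursively splitting the array and merging sorted halves.
After all merges, the sorted array is [5, 8, 12, 16].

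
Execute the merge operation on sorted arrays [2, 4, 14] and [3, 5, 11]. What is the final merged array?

Merging process:

Compare 2 vs 3: take 2 from left. Merged: [2]
Compare 4 vs 3: take 3 from right. Merged: [2, 3]
Compare 4 vs 5: take 4 from left. Merged: [2, 3, 4]
Compare 14 vs 5: take 5 from right. Merged: [2, 3, 4, 5]
Compare 14 vs 11: take 11 from right. Merged: [2, 3, 4, 5, 11]
Append remaining from left: [14]. Merged: [2, 3, 4, 5, 11, 14]

Final merged array: [2, 3, 4, 5, 11, 14]
Total comparisons: 5

The merged array is [2, 3, 4, 5, 11, 14], requiring 5 comparisons. The merge step runs in O(n) time where n is the total number of elements.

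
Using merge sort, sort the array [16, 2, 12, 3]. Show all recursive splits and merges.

Merge sort trace:

Split: [16, 2, 12, 3] -> [16, 2] and [12, 3]
  Split: [16, 2] -> [16] and [2]
  Merge: [16] + [2] -> [2, 16]
  Split: [12, 3] -> [12] and [3]
  Merge: [12] + [3] -> [3, 12]
Merge: [2, 16] + [3, 12] -> [2, 3, 12, 16]

Final sorted array: [2, 3, 12, 16]

The merge sort proceeds by recursively splitting the array and merging sorted halves.
After all merges, the sorted array is [2, 3, 12, 16].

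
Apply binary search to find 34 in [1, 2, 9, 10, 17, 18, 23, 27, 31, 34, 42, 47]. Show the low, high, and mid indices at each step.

Binary search for 34 in [1, 2, 9, 10, 17, 18, 23, 27, 31, 34, 42, 47]:

lo=0, hi=11, mid=5, arr[mid]=18 -> 18 < 34, search right half
lo=6, hi=11, mid=8, arr[mid]=31 -> 31 < 34, search right half
lo=9, hi=11, mid=10, arr[mid]=42 -> 42 > 34, search left half
lo=9, hi=9, mid=9, arr[mid]=34 -> Found target at index 9!

Binary search finds 34 at index 9 after 4 comparisons. The search repeatedly halves the search space by comparing with the middle element.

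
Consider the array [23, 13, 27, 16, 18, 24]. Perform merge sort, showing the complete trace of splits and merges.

Merge sort trace:

Split: [23, 13, 27, 16, 18, 24] -> [23, 13, 27] and [16, 18, 24]
  Split: [23, 13, 27] -> [23] and [13, 27]
    Split: [13, 27] -> [13] and [27]
    Merge: [13] + [27] -> [13, 27]
  Merge: [23] + [13, 27] -> [13, 23, 27]
  Split: [16, 18, 24] -> [16] and [18, 24]
    Split: [18, 24] -> [18] and [24]
    Merge: [18] + [24] -> [18, 24]
  Merge: [16] + [18, 24] -> [16, 18, 24]
Merge: [13, 23, 27] + [16, 18, 24] -> [13, 16, 18, 23, 24, 27]

Final sorted array: [13, 16, 18, 23, 24, 27]

The merge sort proceeds by recursively splitting the array and merging sorted halves.
After all merges, the sorted array is [13, 16, 18, 23, 24, 27].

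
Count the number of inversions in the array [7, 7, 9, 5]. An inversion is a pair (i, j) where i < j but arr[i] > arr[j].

Finding inversions in [7, 7, 9, 5]:

(0, 3): arr[0]=7 > arr[3]=5
(1, 3): arr[1]=7 > arr[3]=5
(2, 3): arr[2]=9 > arr[3]=5

Total inversions: 3

The array has 3 inversion(s): (0,3), (1,3), (2,3). Each pair (i,j) satisfies i < j and arr[i] > arr[j].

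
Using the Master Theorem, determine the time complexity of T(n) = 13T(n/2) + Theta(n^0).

Master Theorem for T(n) = 13T(n/2) + O(n^0):

a = 13, b = 2, c = 0
log_b(a) = log_2(13) = 3.7004

Case 1: c = 0 < log_2(13) = 3.7004
T(n) = O(n^(log_2 13))

For T(n) = 13T(n/2) + O(n^0): log_2(13) = 3.7004. This is Case 1 of the Master Theorem (c < log_b(a), work dominated by leaves), giving O(n^(log_2 13)).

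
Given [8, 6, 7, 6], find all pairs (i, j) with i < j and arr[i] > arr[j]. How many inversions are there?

Finding inversions in [8, 6, 7, 6]:

(0, 1): arr[0]=8 > arr[1]=6
(0, 2): arr[0]=8 > arr[2]=7
(0, 3): arr[0]=8 > arr[3]=6
(2, 3): arr[2]=7 > arr[3]=6

Total inversions: 4

The array has 4 inversion(s): (0,1), (0,2), (0,3), (2,3). Each pair (i,j) satisfies i < j and arr[i] > arr[j].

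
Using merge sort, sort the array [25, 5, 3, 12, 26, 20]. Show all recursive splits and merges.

Merge sort trace:

Split: [25, 5, 3, 12, 26, 20] -> [25, 5, 3] and [12, 26, 20]
  Split: [25, 5, 3] -> [25] and [5, 3]
    Split: [5, 3] -> [5] and [3]
    Merge: [5] + [3] -> [3, 5]
  Merge: [25] + [3, 5] -> [3, 5, 25]
  Split: [12, 26, 20] -> [12] and [26, 20]
    Split: [26, 20] -> [26] and [20]
    Merge: [26] + [20] -> [20, 26]
  Merge: [12] + [20, 26] -> [12, 20, 26]
Merge: [3, 5, 25] + [12, 20, 26] -> [3, 5, 12, 20, 25, 26]

Final sorted array: [3, 5, 12, 20, 25, 26]

The merge sort proceeds by recursively splitting the array and merging sorted halves.
After all merges, the sorted array is [3, 5, 12, 20, 25, 26].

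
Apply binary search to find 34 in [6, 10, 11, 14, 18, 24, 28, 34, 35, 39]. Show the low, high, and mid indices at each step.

Binary search for 34 in [6, 10, 11, 14, 18, 24, 28, 34, 35, 39]:

lo=0, hi=9, mid=4, arr[mid]=18 -> 18 < 34, search right half
lo=5, hi=9, mid=7, arr[mid]=34 -> Found target at index 7!

Binary search finds 34 at index 7 after 2 comparisons. The search repeatedly halves the search space by comparing with the middle element.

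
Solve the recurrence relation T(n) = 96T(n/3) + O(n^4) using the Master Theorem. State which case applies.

Master Theorem for T(n) = 96T(n/3) + O(n^4):

a = 96, b = 3, c = 4
log_b(a) = log_3(96) = 4.1546

Case 1: c = 4 < log_3(96) = 4.1546
T(n) = O(n^(log_3 96))

For T(n) = 96T(n/3) + O(n^4): log_3(96) = 4.1546. This is Case 1 of the Master Theorem (c < log_b(a), work dominated by leaves), giving O(n^(log_3 96)).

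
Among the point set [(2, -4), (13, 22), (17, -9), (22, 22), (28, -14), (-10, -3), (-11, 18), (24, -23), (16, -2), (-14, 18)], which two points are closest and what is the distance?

Computing all pairwise distances among 10 points:

d((2, -4), (13, 22)) = 28.2312
d((2, -4), (17, -9)) = 15.8114
d((2, -4), (22, 22)) = 32.8024
d((2, -4), (28, -14)) = 27.8568
d((2, -4), (-10, -3)) = 12.0416
d((2, -4), (-11, 18)) = 25.5539
d((2, -4), (24, -23)) = 29.0689
d((2, -4), (16, -2)) = 14.1421
d((2, -4), (-14, 18)) = 27.2029
d((13, 22), (17, -9)) = 31.257
d((13, 22), (22, 22)) = 9.0
d((13, 22), (28, -14)) = 39.0
d((13, 22), (-10, -3)) = 33.9706
d((13, 22), (-11, 18)) = 24.3311
d((13, 22), (24, -23)) = 46.3249
d((13, 22), (16, -2)) = 24.1868
d((13, 22), (-14, 18)) = 27.2947
d((17, -9), (22, 22)) = 31.4006
d((17, -9), (28, -14)) = 12.083
d((17, -9), (-10, -3)) = 27.6586
d((17, -9), (-11, 18)) = 38.8973
d((17, -9), (24, -23)) = 15.6525
d((17, -9), (16, -2)) = 7.0711
d((17, -9), (-14, 18)) = 41.1096
d((22, 22), (28, -14)) = 36.4966
d((22, 22), (-10, -3)) = 40.6079
d((22, 22), (-11, 18)) = 33.2415
d((22, 22), (24, -23)) = 45.0444
d((22, 22), (16, -2)) = 24.7386
d((22, 22), (-14, 18)) = 36.2215
d((28, -14), (-10, -3)) = 39.5601
d((28, -14), (-11, 18)) = 50.448
d((28, -14), (24, -23)) = 9.8489
d((28, -14), (16, -2)) = 16.9706
d((28, -14), (-14, 18)) = 52.8015
d((-10, -3), (-11, 18)) = 21.0238
d((-10, -3), (24, -23)) = 39.4462
d((-10, -3), (16, -2)) = 26.0192
d((-10, -3), (-14, 18)) = 21.3776
d((-11, 18), (24, -23)) = 53.9073
d((-11, 18), (16, -2)) = 33.6006
d((-11, 18), (-14, 18)) = 3.0 <-- minimum
d((24, -23), (16, -2)) = 22.4722
d((24, -23), (-14, 18)) = 55.9017
d((16, -2), (-14, 18)) = 36.0555

Closest pair: (-11, 18) and (-14, 18) with distance 3.0

The closest pair is (-11, 18) and (-14, 18) with Euclidean distance 3.0. For 10 points, brute-force pairwise comparison is shown above. For large n, the divide-and-conquer algorithm (sort by x, recurse on halves, check the dividing strip) achieves O(n log n).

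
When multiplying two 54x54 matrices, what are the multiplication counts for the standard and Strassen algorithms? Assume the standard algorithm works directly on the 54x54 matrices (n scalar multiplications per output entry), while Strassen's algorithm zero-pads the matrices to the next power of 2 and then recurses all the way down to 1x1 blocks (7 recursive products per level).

Matrix multiplication for 54x54 matrices:

Strassen's algorithm requires power-of-2 dimensions. Pad 54x54 to 64x64 (next power of 2).

Standard algorithm: 54^3 = 157464 multiplications
Strassen's algorithm: 7^(log2(64)) = 7^6 = 117649 multiplications
Savings: 157464 - 117649 = 39815 multiplications

Standard: 157464 multiplications (54^3). Strassen: 117649 multiplications (7^6, after padding to 64x64). Strassen reduces 8 recursive multiplications to 7 at each level.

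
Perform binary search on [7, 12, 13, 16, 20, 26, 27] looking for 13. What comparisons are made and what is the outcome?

Binary search for 13 in [7, 12, 13, 16, 20, 26, 27]:

lo=0, hi=6, mid=3, arr[mid]=16 -> 16 > 13, search left half
lo=0, hi=2, mid=1, arr[mid]=12 -> 12 < 13, search right half
lo=2, hi=2, mid=2, arr[mid]=13 -> Found target at index 2!

Binary search finds 13 at index 2 after 3 comparisons. The search repeatedly halves the search space by comparing with the middle element.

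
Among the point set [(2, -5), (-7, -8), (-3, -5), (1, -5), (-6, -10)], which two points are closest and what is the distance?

Computing all pairwise distances among 5 points:

d((2, -5), (-7, -8)) = 9.4868
d((2, -5), (-3, -5)) = 5.0
d((2, -5), (1, -5)) = 1.0 <-- minimum
d((2, -5), (-6, -10)) = 9.434
d((-7, -8), (-3, -5)) = 5.0
d((-7, -8), (1, -5)) = 8.544
d((-7, -8), (-6, -10)) = 2.2361
d((-3, -5), (1, -5)) = 4.0
d((-3, -5), (-6, -10)) = 5.831
d((1, -5), (-6, -10)) = 8.6023

Closest pair: (2, -5) and (1, -5) with distance 1.0

The closest pair is (2, -5) and (1, -5) with Euclidean distance 1.0. For 5 points, brute-force pairwise comparison is shown above. For large n, the divide-and-conquer algorithm (sort by x, recurse on halves, check the dividing strip) achieves O(n log n).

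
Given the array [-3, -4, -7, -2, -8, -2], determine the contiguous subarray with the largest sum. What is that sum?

Using Kadane's algorithm on [-3, -4, -7, -2, -8, -2]:

Scanning through the array:
Position 1 (value -4): max_ending_here = -4, max_so_far = -3
Position 2 (value -7): max_ending_here = -7, max_so_far = -3
Position 3 (value -2): max_ending_here = -2, max_so_far = -2
Position 4 (value -8): max_ending_here = -8, max_so_far = -2
Position 5 (value -2): max_ending_here = -2, max_so_far = -2

Maximum subarray: [-2]
Maximum sum: -2

The maximum subarray is [-2] with sum -2. This subarray runs from index 3 to index 3.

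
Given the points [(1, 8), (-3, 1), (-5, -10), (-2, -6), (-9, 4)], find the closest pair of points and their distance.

Computing all pairwise distances among 5 points:

d((1, 8), (-3, 1)) = 8.0623
d((1, 8), (-5, -10)) = 18.9737
d((1, 8), (-2, -6)) = 14.3178
d((1, 8), (-9, 4)) = 10.7703
d((-3, 1), (-5, -10)) = 11.1803
d((-3, 1), (-2, -6)) = 7.0711
d((-3, 1), (-9, 4)) = 6.7082
d((-5, -10), (-2, -6)) = 5.0 <-- minimum
d((-5, -10), (-9, 4)) = 14.5602
d((-2, -6), (-9, 4)) = 12.2066

Closest pair: (-5, -10) and (-2, -6) with distance 5.0

The closest pair is (-5, -10) and (-2, -6) with Euclidean distance 5.0. For 5 points, brute-force pairwise comparison is shown above. For large n, the divide-and-conquer algorithm (sort by x, recurse on halves, check the dividing strip) achieves O(n log n).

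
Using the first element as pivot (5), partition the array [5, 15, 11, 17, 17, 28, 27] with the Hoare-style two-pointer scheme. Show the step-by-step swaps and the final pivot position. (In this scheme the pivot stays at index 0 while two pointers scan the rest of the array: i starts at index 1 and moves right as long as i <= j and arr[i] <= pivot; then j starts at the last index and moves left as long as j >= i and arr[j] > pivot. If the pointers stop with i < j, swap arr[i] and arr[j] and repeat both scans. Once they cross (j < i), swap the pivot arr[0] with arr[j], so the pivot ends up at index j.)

Hoare-style two-pointer partition with pivot = 5:

Initial array: [5, 15, 11, 17, 17, 28, 27]

Pointers start at i = 1, j = 6.
i ends at 1, j ends at 0: the pointers have crossed (j < i), so scanning stops.

j = 0, so swapping arr[0] with arr[j] leaves the pivot at position 0: [5, 15, 11, 17, 17, 28, 27]
Pivot position: 0

After partitioning with pivot 5, the array becomes [5, 15, 11, 17, 17, 28, 27]. The pivot is placed at index 0. All elements to the left of the pivot are <= 5, and all elements to the right are > 5.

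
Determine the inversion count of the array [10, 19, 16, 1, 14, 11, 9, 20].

Finding inversions in [10, 19, 16, 1, 14, 11, 9, 20]:

(0, 3): arr[0]=10 > arr[3]=1
(0, 6): arr[0]=10 > arr[6]=9
(1, 2): arr[1]=19 > arr[2]=16
(1, 3): arr[1]=19 > arr[3]=1
(1, 4): arr[1]=19 > arr[4]=14
(1, 5): arr[1]=19 > arr[5]=11
(1, 6): arr[1]=19 > arr[6]=9
(2, 3): arr[2]=16 > arr[3]=1
(2, 4): arr[2]=16 > arr[4]=14
(2, 5): arr[2]=16 > arr[5]=11
(2, 6): arr[2]=16 > arr[6]=9
(4, 5): arr[4]=14 > arr[5]=11
(4, 6): arr[4]=14 > arr[6]=9
(5, 6): arr[5]=11 > arr[6]=9

Total inversions: 14

The array has 14 inversion(s): (0,3), (0,6), (1,2), (1,3), (1,4), (1,5), (1,6), (2,3), (2,4), (2,5), (2,6), (4,5), (4,6), (5,6). Each pair (i,j) satisfies i < j and arr[i] > arr[j].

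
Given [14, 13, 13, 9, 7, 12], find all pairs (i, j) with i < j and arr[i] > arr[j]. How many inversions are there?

Finding inversions in [14, 13, 13, 9, 7, 12]:

(0, 1): arr[0]=14 > arr[1]=13
(0, 2): arr[0]=14 > arr[2]=13
(0, 3): arr[0]=14 > arr[3]=9
(0, 4): arr[0]=14 > arr[4]=7
(0, 5): arr[0]=14 > arr[5]=12
(1, 3): arr[1]=13 > arr[3]=9
(1, 4): arr[1]=13 > arr[4]=7
(1, 5): arr[1]=13 > arr[5]=12
(2, 3): arr[2]=13 > arr[3]=9
(2, 4): arr[2]=13 > arr[4]=7
(2, 5): arr[2]=13 > arr[5]=12
(3, 4): arr[3]=9 > arr[4]=7

Total inversions: 12

The array has 12 inversion(s): (0,1), (0,2), (0,3), (0,4), (0,5), (1,3), (1,4), (1,5), (2,3), (2,4), (2,5), (3,4). Each pair (i,j) satisfies i < j and arr[i] > arr[j].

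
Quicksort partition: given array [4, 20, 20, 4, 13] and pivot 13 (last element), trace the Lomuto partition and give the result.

Lomuto partition with pivot = 13:

Initial array: [4, 20, 20, 4, 13]

arr[0]=4 <= 13: swap with position 0, array becomes [4, 20, 20, 4, 13]
arr[1]=20 > 13: no swap
arr[2]=20 > 13: no swap
arr[3]=4 <= 13: swap with position 1, array becomes [4, 4, 20, 20, 13]

Place pivot at position 2: [4, 4, 13, 20, 20]
Pivot position: 2

After partitioning with pivot 13, the array becomes [4, 4, 13, 20, 20]. The pivot is placed at index 2. All elements to the left of the pivot are <= 13, and all elements to the right are > 13.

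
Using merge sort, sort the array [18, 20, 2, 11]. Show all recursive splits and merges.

Merge sort trace:

Split: [18, 20, 2, 11] -> [18, 20] and [2, 11]
  Split: [18, 20] -> [18] and [20]
  Merge: [18] + [20] -> [18, 20]
  Split: [2, 11] -> [2] and [11]
  Merge: [2] + [11] -> [2, 11]
Merge: [18, 20] + [2, 11] -> [2, 11, 18, 20]

Final sorted array: [2, 11, 18, 20]

The merge sort proceeds by recursively splitting the array and merging sorted halves.
After all merges, the sorted array is [2, 11, 18, 20].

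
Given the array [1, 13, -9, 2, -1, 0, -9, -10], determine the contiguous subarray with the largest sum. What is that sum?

Using Kadane's algorithm on [1, 13, -9, 2, -1, 0, -9, -10]:

Scanning through the array:
Position 1 (value 13): max_ending_here = 14, max_so_far = 14
Position 2 (value -9): max_ending_here = 5, max_so_far = 14
Position 3 (value 2): max_ending_here = 7, max_so_far = 14
Position 4 (value -1): max_ending_here = 6, max_so_far = 14
Position 5 (value 0): max_ending_here = 6, max_so_far = 14
Position 6 (value -9): max_ending_here = -3, max_so_far = 14
Position 7 (value -10): max_ending_here = -10, max_so_far = 14

Maximum subarray: [1, 13]
Maximum sum: 14

The maximum subarray is [1, 13] with sum 14. This subarray runs from index 0 to index 1.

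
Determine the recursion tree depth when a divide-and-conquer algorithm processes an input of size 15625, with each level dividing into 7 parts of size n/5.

For divide and conquer with division factor 5:

Problem sizes at each level:
Level 0: 15625
Level 1: 3125
Level 2: 625
Level 3: 125
Level 4: 25
Level 5: 5
Level 6: 1

The root is level 0 and the size-1 base case is level 6 (the tree spans levels 0 through 6, i.e. 7 levels counting the root), so the depth is the number of divisions: log_5(15625) = 6

The recursion tree depth is log_5(15625) = 6. At each level, the problem size is divided by 5, so it takes 6 divisions to reduce to a base case of size 1. The algorithm makes 7 recursive calls at each level.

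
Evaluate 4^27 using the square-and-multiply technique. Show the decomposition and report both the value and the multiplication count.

Computing 4^27 by squaring (build up from 4^1; each line after the first costs one multiplication):

4^1 = 4
4^2 = (4^1)^2 = 4^2 = 16
4^3 = 4 * 4^2 = 4 * 16 = 64
4^6 = (4^3)^2 = 64^2 = 4096
4^12 = (4^6)^2 = 4096^2 = 16777216
4^13 = 4 * 4^12 = 4 * 16777216 = 67108864
4^26 = (4^13)^2 = 67108864^2 = 4503599627370496
4^27 = 4 * 4^26 = 4 * 4503599627370496 = 18014398509481984

Result: 18014398509481984
Multiplications needed: 7 (7 lines after 4^1)

4^27 = 18014398509481984. Using exponentiation by squaring, this requires 7 multiplications. The key idea: if the exponent is even, square the half-power; if odd, multiply by the base once.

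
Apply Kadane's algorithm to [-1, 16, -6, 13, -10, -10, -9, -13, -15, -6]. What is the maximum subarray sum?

Using Kadane's algorithm on [-1, 16, -6, 13, -10, -10, -9, -13, -15, -6]:

Scanning through the array:
Position 1 (value 16): max_ending_here = 16, max_so_far = 16
Position 2 (value -6): max_ending_here = 10, max_so_far = 16
Position 3 (value 13): max_ending_here = 23, max_so_far = 23
Position 4 (value -10): max_ending_here = 13, max_so_far = 23
Position 5 (value -10): max_ending_here = 3, max_so_far = 23
Position 6 (value -9): max_ending_here = -6, max_so_far = 23
Position 7 (value -13): max_ending_here = -13, max_so_far = 23
Position 8 (value -15): max_ending_here = -15, max_so_far = 23
Position 9 (value -6): max_ending_here = -6, max_so_far = 23

Maximum subarray: [16, -6, 13]
Maximum sum: 23

The maximum subarray is [16, -6, 13] with sum 23. This subarray runs from index 1 to index 3.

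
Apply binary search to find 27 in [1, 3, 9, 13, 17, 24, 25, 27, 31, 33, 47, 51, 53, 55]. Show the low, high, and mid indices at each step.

Binary search for 27 in [1, 3, 9, 13, 17, 24, 25, 27, 31, 33, 47, 51, 53, 55]:

lo=0, hi=13, mid=6, arr[mid]=25 -> 25 < 27, search right half
lo=7, hi=13, mid=10, arr[mid]=47 -> 47 > 27, search left half
lo=7, hi=9, mid=8, arr[mid]=31 -> 31 > 27, search left half
lo=7, hi=7, mid=7, arr[mid]=27 -> Found target at index 7!

Binary search finds 27 at index 7 after 4 comparisons. The search repeatedly halves the search space by comparing with the middle element.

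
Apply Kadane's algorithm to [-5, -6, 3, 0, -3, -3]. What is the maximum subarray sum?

Using Kadane's algorithm on [-5, -6, 3, 0, -3, -3]:

Scanning through the array:
Position 1 (value -6): max_ending_here = -6, max_so_far = -5
Position 2 (value 3): max_ending_here = 3, max_so_far = 3
Position 3 (value 0): max_ending_here = 3, max_so_far = 3
Position 4 (value -3): max_ending_here = 0, max_so_far = 3
Position 5 (value -3): max_ending_here = -3, max_so_far = 3

Maximum subarray: [3]
Maximum sum: 3

The maximum subarray is [3] with sum 3. This subarray runs from index 2 to index 2.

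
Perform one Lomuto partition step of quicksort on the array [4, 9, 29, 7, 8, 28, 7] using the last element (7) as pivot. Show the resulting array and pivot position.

Lomuto partition with pivot = 7:

Initial array: [4, 9, 29, 7, 8, 28, 7]

arr[0]=4 <= 7: swap with position 0, array becomes [4, 9, 29, 7, 8, 28, 7]
arr[1]=9 > 7: no swap
arr[2]=29 > 7: no swap
arr[3]=7 <= 7: swap with position 1, array becomes [4, 7, 29, 9, 8, 28, 7]
arr[4]=8 > 7: no swap
arr[5]=28 > 7: no swap

Place pivot at position 2: [4, 7, 7, 9, 8, 28, 29]
Pivot position: 2

After partitioning with pivot 7, the array becomes [4, 7, 7, 9, 8, 28, 29]. The pivot is placed at index 2. All elements to the left of the pivot are <= 7, and all elements to the right are > 7.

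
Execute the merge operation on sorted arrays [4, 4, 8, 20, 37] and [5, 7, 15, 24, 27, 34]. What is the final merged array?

Merging process:

Compare 4 vs 5: take 4 from left. Merged: [4]
Compare 4 vs 5: take 4 from left. Merged: [4, 4]
Compare 8 vs 5: take 5 from right. Merged: [4, 4, 5]
Compare 8 vs 7: take 7 from right. Merged: [4, 4, 5, 7]
Compare 8 vs 15: take 8 from left. Merged: [4, 4, 5, 7, 8]
Compare 20 vs 15: take 15 from right. Merged: [4, 4, 5, 7, 8, 15]
Compare 20 vs 24: take 20 from left. Merged: [4, 4, 5, 7, 8, 15, 20]
Compare 37 vs 24: take 24 from right. Merged: [4, 4, 5, 7, 8, 15, 20, 24]
Compare 37 vs 27: take 27 from right. Merged: [4, 4, 5, 7, 8, 15, 20, 24, 27]
Compare 37 vs 34: take 34 from right. Merged: [4, 4, 5, 7, 8, 15, 20, 24, 27, 34]
Append remaining from left: [37]. Merged: [4, 4, 5, 7, 8, 15, 20, 24, 27, 34, 37]

Final merged array: [4, 4, 5, 7, 8, 15, 20, 24, 27, 34, 37]
Total comparisons: 10

The merged array is [4, 4, 5, 7, 8, 15, 20, 24, 27, 34, 37], requiring 10 comparisons. The merge step runs in O(n) time where n is the total number of elements.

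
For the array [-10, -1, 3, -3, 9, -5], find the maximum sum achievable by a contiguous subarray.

Using Kadane's algorithm on [-10, -1, 3, -3, 9, -5]:

Scanning through the array:
Position 1 (value -1): max_ending_here = -1, max_so_far = -1
Position 2 (value 3): max_ending_here = 3, max_so_far = 3
Position 3 (value -3): max_ending_here = 0, max_so_far = 3
Position 4 (value 9): max_ending_here = 9, max_so_far = 9
Position 5 (value -5): max_ending_here = 4, max_so_far = 9

Maximum subarray: [3, -3, 9]
Maximum sum: 9

The maximum subarray is [3, -3, 9] with sum 9. This subarray runs from index 2 to index 4.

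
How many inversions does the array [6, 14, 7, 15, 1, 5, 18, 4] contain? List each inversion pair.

Finding inversions in [6, 14, 7, 15, 1, 5, 18, 4]:

(0, 4): arr[0]=6 > arr[4]=1
(0, 5): arr[0]=6 > arr[5]=5
(0, 7): arr[0]=6 > arr[7]=4
(1, 2): arr[1]=14 > arr[2]=7
(1, 4): arr[1]=14 > arr[4]=1
(1, 5): arr[1]=14 > arr[5]=5
(1, 7): arr[1]=14 > arr[7]=4
(2, 4): arr[2]=7 > arr[4]=1
(2, 5): arr[2]=7 > arr[5]=5
(2, 7): arr[2]=7 > arr[7]=4
(3, 4): arr[3]=15 > arr[4]=1
(3, 5): arr[3]=15 > arr[5]=5
(3, 7): arr[3]=15 > arr[7]=4
(5, 7): arr[5]=5 > arr[7]=4
(6, 7): arr[6]=18 > arr[7]=4

Total inversions: 15

The array has 15 inversion(s): (0,4), (0,5), (0,7), (1,2), (1,4), (1,5), (1,7), (2,4), (2,5), (2,7), (3,4), (3,5), (3,7), (5,7), (6,7). Each pair (i,j) satisfies i < j and arr[i] > arr[j].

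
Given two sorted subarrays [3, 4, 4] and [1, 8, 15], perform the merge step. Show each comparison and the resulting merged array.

Merging process:

Compare 3 vs 1: take 1 from right. Merged: [1]
Compare 3 vs 8: take 3 from left. Merged: [1, 3]
Compare 4 vs 8: take 4 from left. Merged: [1, 3, 4]
Compare 4 vs 8: take 4 from left. Merged: [1, 3, 4, 4]
Append remaining from right: [8, 15]. Merged: [1, 3, 4, 4, 8, 15]

Final merged array: [1, 3, 4, 4, 8, 15]
Total comparisons: 4

The merged array is [1, 3, 4, 4, 8, 15], requiring 4 comparisons. The merge step runs in O(n) time where n is the total number of elements.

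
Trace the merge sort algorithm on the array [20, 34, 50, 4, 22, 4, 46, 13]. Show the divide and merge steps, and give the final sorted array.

Merge sort trace:

Split: [20, 34, 50, 4, 22, 4, 46, 13] -> [20, 34, 50, 4] and [22, 4, 46, 13]
  Split: [20, 34, 50, 4] -> [20, 34] and [50, 4]
    Split: [20, 34] -> [20] and [34]
    Merge: [20] + [34] -> [20, 34]
    Split: [50, 4] -> [50] and [4]
    Merge: [50] + [4] -> [4, 50]
  Merge: [20, 34] + [4, 50] -> [4, 20, 34, 50]
  Split: [22, 4, 46, 13] -> [22, 4] and [46, 13]
    Split: [22, 4] -> [22] and [4]
    Merge: [22] + [4] -> [4, 22]
    Split: [46, 13] -> [46] and [13]
    Merge: [46] + [13] -> [13, 46]
  Merge: [4, 22] + [13, 46] -> [4, 13, 22, 46]
Merge: [4, 20, 34, 50] + [4, 13, 22, 46] -> [4, 4, 13, 20, 22, 34, 46, 50]

Final sorted array: [4, 4, 13, 20, 22, 34, 46, 50]

The merge sort proceeds by recursively splitting the array and merging sorted halves.
After all merges, the sorted array is [4, 4, 13, 20, 22, 34, 46, 50].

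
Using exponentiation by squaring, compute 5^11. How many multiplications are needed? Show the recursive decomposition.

Computing 5^11 by squaring (build up from 5^1; each line after the first costs one multiplication):

5^1 = 5
5^2 = (5^1)^2 = 5^2 = 25
5^4 = (5^2)^2 = 25^2 = 625
5^5 = 5 * 5^4 = 5 * 625 = 3125
5^10 = (5^5)^2 = 3125^2 = 9765625
5^11 = 5 * 5^10 = 5 * 9765625 = 48828125

Result: 48828125
Multiplications needed: 5 (5 lines after 5^1)

5^11 = 48828125. Using exponentiation by squaring, this requires 5 multiplications. The key idea: if the exponent is even, square the half-power; if odd, multiply by the base once.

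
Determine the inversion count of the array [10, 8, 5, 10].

Finding inversions in [10, 8, 5, 10]:

(0, 1): arr[0]=10 > arr[1]=8
(0, 2): arr[0]=10 > arr[2]=5
(1, 2): arr[1]=8 > arr[2]=5

Total inversions: 3

The array has 3 inversion(s): (0,1), (0,2), (1,2). Each pair (i,j) satisfies i < j and arr[i] > arr[j].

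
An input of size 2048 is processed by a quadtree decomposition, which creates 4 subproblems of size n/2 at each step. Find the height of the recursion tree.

For divide and conquer with division factor 2:

Problem sizes at each level:
Level 0: 2048
Level 1: 1024
Level 2: 512
Level 3: 256
Level 4: 128
Level 5: 64
Level 6: 32
Level 7: 16
Level 8: 8
Level 9: 4
Level 10: 2
Level 11: 1

The root is level 0 and the size-1 base case is level 11 (the tree spans levels 0 through 11, i.e. 12 levels counting the root), so the depth is the number of divisions: log_2(2048) = 11

The recursion tree depth is log_2(2048) = 11. At each level, the problem size is divided by 2, so it takes 11 divisions to reduce to a base case of size 1. The algorithm makes 4 recursive calls at each level.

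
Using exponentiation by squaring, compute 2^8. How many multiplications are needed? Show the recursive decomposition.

Computing 2^8 by squaring (build up from 2^1; each line after the first costs one multiplication):

2^1 = 2
2^2 = (2^1)^2 = 2^2 = 4
2^4 = (2^2)^2 = 4^2 = 16
2^8 = (2^4)^2 = 16^2 = 256

Result: 256
Multiplications needed: 3 (3 lines after 2^1)

2^8 = 256. Using exponentiation by squaring, this requires 3 multiplications. The key idea: if the exponent is even, square the half-power; if odd, multiply by the base once.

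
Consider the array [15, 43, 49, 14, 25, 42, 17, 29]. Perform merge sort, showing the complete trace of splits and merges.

Merge sort trace:

Split: [15, 43, 49, 14, 25, 42, 17, 29] -> [15, 43, 49, 14] and [25, 42, 17, 29]
  Split: [15, 43, 49, 14] -> [15, 43] and [49, 14]
    Split: [15, 43] -> [15] and [43]
    Merge: [15] + [43] -> [15, 43]
    Split: [49, 14] -> [49] and [14]
    Merge: [49] + [14] -> [14, 49]
  Merge: [15, 43] + [14, 49] -> [14, 15, 43, 49]
  Split: [25, 42, 17, 29] -> [25, 42] and [17, 29]
    Split: [25, 42] -> [25] and [42]
    Merge: [25] + [42] -> [25, 42]
    Split: [17, 29] -> [17] and [29]
    Merge: [17] + [29] -> [17, 29]
  Merge: [25, 42] + [17, 29] -> [17, 25, 29, 42]
Merge: [14, 15, 43, 49] + [17, 25, 29, 42] -> [14, 15, 17, 25, 29, 42, 43, 49]

Final sorted array: [14, 15, 17, 25, 29, 42, 43, 49]

The merge sort proceeds by recursively splitting the array and merging sorted halves.
After all merges, the sorted array is [14, 15, 17, 25, 29, 42, 43, 49].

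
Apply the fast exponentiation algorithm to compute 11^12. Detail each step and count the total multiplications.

Computing 11^12 by squaring (build up from 11^1; each line after the first costs one multiplication):

11^1 = 11
11^2 = (11^1)^2 = 11^2 = 121
11^3 = 11 * 11^2 = 11 * 121 = 1331
11^6 = (11^3)^2 = 1331^2 = 1771561
11^12 = (11^6)^2 = 1771561^2 = 3138428376721

Result: 3138428376721
Multiplications needed: 4 (4 lines after 11^1)

11^12 = 3138428376721. Using exponentiation by squaring, this requires 4 multiplications. The key idea: if the exponent is even, square the half-power; if odd, multiply by the base once.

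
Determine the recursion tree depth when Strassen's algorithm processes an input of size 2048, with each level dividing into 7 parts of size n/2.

For divide and conquer with division factor 2:

Problem sizes at each level:
Level 0: 2048
Level 1: 1024
Level 2: 512
Level 3: 256
Level 4: 128
Level 5: 64
Level 6: 32
Level 7: 16
Level 8: 8
Level 9: 4
Level 10: 2
Level 11: 1

The root is level 0 and the size-1 base case is level 11 (the tree spans levels 0 through 11, i.e. 12 levels counting the root), so the depth is the number of divisions: log_2(2048) = 11

The recursion tree depth is log_2(2048) = 11. At each level, the problem size is divided by 2, so it takes 11 divisions to reduce to a base case of size 1. The algorithm makes 7 recursive calls at each level.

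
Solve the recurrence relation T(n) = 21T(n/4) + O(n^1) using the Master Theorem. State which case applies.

Master Theorem for T(n) = 21T(n/4) + O(n^1):

a = 21, b = 4, c = 1
log_b(a) = log_4(21) = 2.1962

Case 1: c = 1 < log_4(21) = 2.1962
T(n) = O(n^(log_4 21))

For T(n) = 21T(n/4) + O(n^1): log_4(21) = 2.1962. This is Case 1 of the Master Theorem (c < log_b(a), work dominated by leaves), giving O(n^(log_4 21)).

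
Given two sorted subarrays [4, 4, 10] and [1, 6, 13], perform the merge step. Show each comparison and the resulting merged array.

Merging process:

Compare 4 vs 1: take 1 from right. Merged: [1]
Compare 4 vs 6: take 4 from left. Merged: [1, 4]
Compare 4 vs 6: take 4 from left. Merged: [1, 4, 4]
Compare 10 vs 6: take 6 from right. Merged: [1, 4, 4, 6]
Compare 10 vs 13: take 10 from left. Merged: [1, 4, 4, 6, 10]
Append remaining from right: [13]. Merged: [1, 4, 4, 6, 10, 13]

Final merged array: [1, 4, 4, 6, 10, 13]
Total comparisons: 5

The merged array is [1, 4, 4, 6, 10, 13], requiring 5 comparisons. The merge step runs in O(n) time where n is the total number of elements.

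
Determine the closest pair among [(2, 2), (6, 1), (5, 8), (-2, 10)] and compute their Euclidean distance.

Computing all pairwise distances among 4 points:

d((2, 2), (6, 1)) = 4.1231 <-- minimum
d((2, 2), (5, 8)) = 6.7082
d((2, 2), (-2, 10)) = 8.9443
d((6, 1), (5, 8)) = 7.0711
d((6, 1), (-2, 10)) = 12.0416
d((5, 8), (-2, 10)) = 7.2801

Closest pair: (2, 2) and (6, 1) with distance 4.1231

The closest pair is (2, 2) and (6, 1) with Euclidean distance 4.1231. For 4 points, brute-force pairwise comparison is shown above. For large n, the divide-and-conquer algorithm (sort by x, recurse on halves, check the dividing strip) achieves O(n log n).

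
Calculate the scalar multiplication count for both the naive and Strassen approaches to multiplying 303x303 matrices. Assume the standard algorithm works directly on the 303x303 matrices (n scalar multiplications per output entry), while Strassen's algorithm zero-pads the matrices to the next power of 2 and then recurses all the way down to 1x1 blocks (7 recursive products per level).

Matrix multiplication for 303x303 matrices:

Strassen's algorithm requires power-of-2 dimensions. Pad 303x303 to 512x512 (next power of 2).

Standard algorithm: 303^3 = 27818127 multiplications
Strassen's algorithm: 7^(log2(512)) = 7^9 = 40353607 multiplications
Difference: 27818127 - 40353607 = -12535480 (Strassen uses MORE here due to padding overhead — for small or just-over-power-of-2 n, padding can outweigh the per-level savings)

Standard: 27818127 multiplications (303^3). Strassen: 40353607 multiplications (7^9, after padding to 512x512). Strassen reduces 8 recursive multiplications to 7 at each level.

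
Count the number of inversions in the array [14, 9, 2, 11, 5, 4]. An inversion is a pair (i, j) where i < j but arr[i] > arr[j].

Finding inversions in [14, 9, 2, 11, 5, 4]:

(0, 1): arr[0]=14 > arr[1]=9
(0, 2): arr[0]=14 > arr[2]=2
(0, 3): arr[0]=14 > arr[3]=11
(0, 4): arr[0]=14 > arr[4]=5
(0, 5): arr[0]=14 > arr[5]=4
(1, 2): arr[1]=9 > arr[2]=2
(1, 4): arr[1]=9 > arr[4]=5
(1, 5): arr[1]=9 > arr[5]=4
(3, 4): arr[3]=11 > arr[4]=5
(3, 5): arr[3]=11 > arr[5]=4
(4, 5): arr[4]=5 > arr[5]=4

Total inversions: 11

The array has 11 inversion(s): (0,1), (0,2), (0,3), (0,4), (0,5), (1,2), (1,4), (1,5), (3,4), (3,5), (4,5). Each pair (i,j) satisfies i < j and arr[i] > arr[j].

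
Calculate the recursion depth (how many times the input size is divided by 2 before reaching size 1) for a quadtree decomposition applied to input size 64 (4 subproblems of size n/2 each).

For divide and conquer with division factor 2:

Problem sizes at each level:
Level 0: 64
Level 1: 32
Level 2: 16
Level 3: 8
Level 4: 4
Level 5: 2
Level 6: 1

The root is level 0 and the size-1 base case is level 6 (the tree spans levels 0 through 6, i.e. 7 levels counting the root), so the depth is the number of divisions: log_2(64) = 6

The recursion tree depth is log_2(64) = 6. At each level, the problem size is divided by 2, so it takes 6 divisions to reduce to a base case of size 1. The algorithm makes 4 recursive calls at each level.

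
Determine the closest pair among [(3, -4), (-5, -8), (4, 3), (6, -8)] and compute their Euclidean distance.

Computing all pairwise distances among 4 points:

d((3, -4), (-5, -8)) = 8.9443
d((3, -4), (4, 3)) = 7.0711
d((3, -4), (6, -8)) = 5.0 <-- minimum
d((-5, -8), (4, 3)) = 14.2127
d((-5, -8), (6, -8)) = 11.0
d((4, 3), (6, -8)) = 11.1803

Closest pair: (3, -4) and (6, -8) with distance 5.0

The closest pair is (3, -4) and (6, -8) with Euclidean distance 5.0. For 4 points, brute-force pairwise comparison is shown above. For large n, the divide-and-conquer algorithm (sort by x, recurse on halves, check the dividing strip) achieves O(n log n).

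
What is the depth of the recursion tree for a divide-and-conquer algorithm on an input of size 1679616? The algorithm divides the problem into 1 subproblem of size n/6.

For divide and conquer with division factor 6:

Problem sizes at each level:
Level 0: 1679616
Level 1: 279936
Level 2: 46656
Level 3: 7776
Level 4: 1296
Level 5: 216
Level 6: 36
Level 7: 6
Level 8: 1

The root is level 0 and the size-1 base case is level 8 (the tree spans levels 0 through 8, i.e. 9 levels counting the root), so the depth is the number of divisions: log_6(1679616) = 8

The recursion tree depth is log_6(1679616) = 8. At each level, the problem size is divided by 6, so it takes 8 divisions to reduce to a base case of size 1. The algorithm makes 1 recursive call at each level.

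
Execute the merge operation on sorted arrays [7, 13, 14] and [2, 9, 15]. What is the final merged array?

Merging process:

Compare 7 vs 2: take 2 from right. Merged: [2]
Compare 7 vs 9: take 7 from left. Merged: [2, 7]
Compare 13 vs 9: take 9 from right. Merged: [2, 7, 9]
Compare 13 vs 15: take 13 from left. Merged: [2, 7, 9, 13]
Compare 14 vs 15: take 14 from left. Merged: [2, 7, 9, 13, 14]
Append remaining from right: [15]. Merged: [2, 7, 9, 13, 14, 15]

Final merged array: [2, 7, 9, 13, 14, 15]
Total comparisons: 5

The merged array is [2, 7, 9, 13, 14, 15], requiring 5 comparisons. The merge step runs in O(n) time where n is the total number of elements.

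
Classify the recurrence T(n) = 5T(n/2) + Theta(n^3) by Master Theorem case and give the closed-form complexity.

Master Theorem for T(n) = 5T(n/2) + O(n^3):

a = 5, b = 2, c = 3
log_b(a) = log_2(5) = 2.3219

Case 3: c = 3 > log_2(5) = 2.3219
T(n) = O(n^3) = O(n^3)

For T(n) = 5T(n/2) + O(n^3): log_2(5) = 2.3219. This is Case 3 of the Master Theorem (c > log_b(a), work dominated by root), giving O(n^3).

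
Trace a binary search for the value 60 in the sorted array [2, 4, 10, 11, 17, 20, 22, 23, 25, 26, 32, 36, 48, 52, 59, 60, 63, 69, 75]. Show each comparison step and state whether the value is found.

Binary search for 60 in [2, 4, 10, 11, 17, 20, 22, 23, 25, 26, 32, 36, 48, 52, 59, 60, 63, 69, 75]:

lo=0, hi=18, mid=9, arr[mid]=26 -> 26 < 60, search right half
lo=10, hi=18, mid=14, arr[mid]=59 -> 59 < 60, search right half
lo=15, hi=18, mid=16, arr[mid]=63 -> 63 > 60, search left half
lo=15, hi=15, mid=15, arr[mid]=60 -> Found target at index 15!

Binary search finds 60 at index 15 after 4 comparisons. The search repeatedly halves the search space by comparing with the middle element.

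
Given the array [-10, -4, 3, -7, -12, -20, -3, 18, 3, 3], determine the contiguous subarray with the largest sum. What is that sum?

Using Kadane's algorithm on [-10, -4, 3, -7, -12, -20, -3, 18, 3, 3]:

Scanning through the array:
Position 1 (value -4): max_ending_here = -4, max_so_far = -4
Position 2 (value 3): max_ending_here = 3, max_so_far = 3
Position 3 (value -7): max_ending_here = -4, max_so_far = 3
Position 4 (value -12): max_ending_here = -12, max_so_far = 3
Position 5 (value -20): max_ending_here = -20, max_so_far = 3
Position 6 (value -3): max_ending_here = -3, max_so_far = 3
Position 7 (value 18): max_ending_here = 18, max_so_far = 18
Position 8 (value 3): max_ending_here = 21, max_so_far = 21
Position 9 (value 3): max_ending_here = 24, max_so_far = 24

Maximum subarray: [18, 3, 3]
Maximum sum: 24

The maximum subarray is [18, 3, 3] with sum 24. This subarray runs from index 7 to index 9.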